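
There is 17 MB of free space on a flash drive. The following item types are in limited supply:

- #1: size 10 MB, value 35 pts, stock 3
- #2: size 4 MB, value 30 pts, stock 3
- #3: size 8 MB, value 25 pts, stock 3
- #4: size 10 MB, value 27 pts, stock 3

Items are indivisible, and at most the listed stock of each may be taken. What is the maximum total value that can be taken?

Top feasible selections:
- 3×#2: size 12, value 90
- 2×#2 + 1×#3: size 16, value 85
- 1×#1 + 1×#2: size 14, value 65
Best: 90 pts.

90 pts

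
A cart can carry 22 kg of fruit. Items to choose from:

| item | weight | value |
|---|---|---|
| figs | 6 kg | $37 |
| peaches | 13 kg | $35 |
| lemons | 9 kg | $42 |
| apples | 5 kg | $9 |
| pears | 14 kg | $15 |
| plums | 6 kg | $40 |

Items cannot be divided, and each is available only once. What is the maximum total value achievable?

$119

Check high-value combinations within 22 kg:
- figs+lemons+plums: weight 6+9+6=21, value 37+42+40=119
- lemons+apples+plums: weight 9+5+6=20, value 42+9+40=91
- figs+lemons+apples: weight 6+9+5=20, value 37+42+9=88
- figs+apples+plums: weight 6+5+6=17, value 37+9+40=86
Best: $119.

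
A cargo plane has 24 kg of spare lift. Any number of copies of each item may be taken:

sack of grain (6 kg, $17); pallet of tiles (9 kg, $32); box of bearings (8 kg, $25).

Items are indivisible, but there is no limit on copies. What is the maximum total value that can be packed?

$81

Best value-per-unit is pallet of tiles at 32/9; filling with it alone gives 2×32 = 64.
Optimal mix: 1×sack of grain + 2×pallet of tiles → weight 24, value 81.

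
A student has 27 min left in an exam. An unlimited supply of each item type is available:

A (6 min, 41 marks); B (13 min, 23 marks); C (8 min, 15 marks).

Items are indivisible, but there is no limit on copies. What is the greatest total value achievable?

164 marks

Best value-per-unit is A at 41/6, and filling with it alone uses time 4×6=24. No mix of the others beats 4×41 = 164.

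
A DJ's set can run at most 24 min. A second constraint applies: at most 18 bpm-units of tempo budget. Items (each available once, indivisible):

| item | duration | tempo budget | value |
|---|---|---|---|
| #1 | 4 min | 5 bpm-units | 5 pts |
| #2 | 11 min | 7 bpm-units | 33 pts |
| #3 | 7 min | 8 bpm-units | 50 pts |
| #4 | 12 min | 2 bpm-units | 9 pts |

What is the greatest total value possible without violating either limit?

83 pts

Feasible sets respecting both limits:
- #2+#3: duration 18, tempo budget 15, value 83
- #1+#3+#4: duration 23, tempo budget 15, value 64
- #3+#4: duration 19, tempo budget 10, value 59
Best: 83 pts.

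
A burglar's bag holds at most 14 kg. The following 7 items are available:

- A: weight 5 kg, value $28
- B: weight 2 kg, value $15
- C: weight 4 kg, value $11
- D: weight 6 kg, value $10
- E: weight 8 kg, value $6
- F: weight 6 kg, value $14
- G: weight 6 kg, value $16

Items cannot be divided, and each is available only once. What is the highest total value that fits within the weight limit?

$59

Check high-value combinations within 14 kg:
- A+B+G: weight 5+2+6=13, value 28+15+16=59
- A+B+F: weight 5+2+6=13, value 28+15+14=57
- A+B+C: weight 5+2+4=11, value 28+15+11=54
- A+B+D: weight 5+2+6=13, value 28+15+10=53
- B+F+G: weight 2+6+6=14, value 15+14+16=45
Best: $59.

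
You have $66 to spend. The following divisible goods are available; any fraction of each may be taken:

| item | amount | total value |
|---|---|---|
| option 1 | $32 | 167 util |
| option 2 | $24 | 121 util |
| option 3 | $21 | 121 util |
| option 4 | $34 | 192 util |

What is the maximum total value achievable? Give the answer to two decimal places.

Take in order of value per unit:
- option 3 (121/21 per unit): all 21 → value 121, running total 121.00
- option 4 (192/34 per unit): all 34 → value 192, running total 313.00
- option 1 (167/32 per unit): 11 of 32 → value 11×167/32 = 57.4063, running total 370.41
Total 370.41.

370.41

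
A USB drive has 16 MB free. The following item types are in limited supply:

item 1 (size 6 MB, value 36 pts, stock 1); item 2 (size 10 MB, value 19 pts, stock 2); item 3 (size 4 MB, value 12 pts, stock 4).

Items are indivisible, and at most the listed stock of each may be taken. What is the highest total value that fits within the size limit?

60 pts

Best selections within size 16 and stock limits:
- 1×item 1 + 2×item 3: size 14, value 60
- 1×item 1 + 1×item 2: size 16, value 55
- 1×item 1 + 1×item 3: size 10, value 48
Best: 60 pts.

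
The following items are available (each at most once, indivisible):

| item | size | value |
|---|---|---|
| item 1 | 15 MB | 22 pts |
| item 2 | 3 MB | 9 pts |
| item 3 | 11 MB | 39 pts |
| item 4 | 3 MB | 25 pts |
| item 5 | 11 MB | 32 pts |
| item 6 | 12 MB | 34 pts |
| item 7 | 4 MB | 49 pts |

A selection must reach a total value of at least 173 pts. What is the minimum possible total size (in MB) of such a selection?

Subsets with value ≥ 173, sorted by total size:
- item 3+item 4+item 5+item 6+item 7: size 41, value 179
- item 2+item 3+item 4+item 5+item 6+item 7: size 44, value 188
- item 1+item 2+item 3+item 4+item 5+item 7: size 47, value 176
- item 1+item 2+item 3+item 4+item 6+item 7: size 48, value 178
Minimum size: 41 MB.

41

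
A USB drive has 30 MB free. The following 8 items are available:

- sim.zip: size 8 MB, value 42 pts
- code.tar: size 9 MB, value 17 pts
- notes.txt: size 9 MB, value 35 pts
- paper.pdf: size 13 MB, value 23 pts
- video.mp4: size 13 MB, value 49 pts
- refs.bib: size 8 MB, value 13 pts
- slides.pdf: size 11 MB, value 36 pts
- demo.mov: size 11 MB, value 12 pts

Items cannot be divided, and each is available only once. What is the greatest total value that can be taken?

Check high-value combinations within 30 MB:
- sim.zip+notes.txt+video.mp4: size 8+9+13=30, value 42+35+49=126
- sim.zip+notes.txt+slides.pdf: size 8+9+11=28, value 42+35+36=113
- sim.zip+code.tar+video.mp4: size 8+9+13=30, value 42+17+49=108
- sim.zip+video.mp4+refs.bib: size 8+13+8=29, value 42+49+13=104
Best: 126 pts.

126 pts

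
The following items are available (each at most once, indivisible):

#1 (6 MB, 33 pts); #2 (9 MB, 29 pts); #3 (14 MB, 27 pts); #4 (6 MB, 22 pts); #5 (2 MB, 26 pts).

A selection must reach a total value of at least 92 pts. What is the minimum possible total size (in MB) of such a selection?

Subsets with value ≥ 92, sorted by total size:
- #1+#2+#4+#5: size 23, value 110
- #1+#3+#4+#5: size 28, value 108
- #1+#2+#3+#5: size 31, value 115
Minimum size: 23 MB.

23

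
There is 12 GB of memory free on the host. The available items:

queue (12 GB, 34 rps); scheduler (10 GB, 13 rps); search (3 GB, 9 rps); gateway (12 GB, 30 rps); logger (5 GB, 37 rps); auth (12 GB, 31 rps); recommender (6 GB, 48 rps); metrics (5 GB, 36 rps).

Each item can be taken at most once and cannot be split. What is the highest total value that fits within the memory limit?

85 rps

Check high-value combinations within 12 GB:
- logger+recommender: memory 5+6=11, value 37+48=85
- recommender+metrics: memory 6+5=11, value 48+36=84
- logger+metrics: memory 5+5=10, value 37+36=73
Best: 85 rps.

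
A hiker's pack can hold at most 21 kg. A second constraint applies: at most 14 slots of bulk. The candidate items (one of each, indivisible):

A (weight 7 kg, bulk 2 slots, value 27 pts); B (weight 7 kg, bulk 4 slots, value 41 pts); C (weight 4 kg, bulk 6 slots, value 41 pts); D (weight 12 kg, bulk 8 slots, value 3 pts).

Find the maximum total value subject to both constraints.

109 pts

Feasible sets respecting both limits:
- A+B+C: weight 18, bulk 12, value 109
- B+C: weight 11, bulk 10, value 82
- A+B: weight 14, bulk 6, value 68
- A+C: weight 11, bulk 8, value 68
Best: 109 pts.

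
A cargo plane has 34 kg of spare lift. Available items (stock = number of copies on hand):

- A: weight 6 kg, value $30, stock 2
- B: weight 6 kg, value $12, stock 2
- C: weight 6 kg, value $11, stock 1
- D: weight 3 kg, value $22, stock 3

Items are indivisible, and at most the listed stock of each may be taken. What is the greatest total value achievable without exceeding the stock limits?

Top feasible selections:
- 2×A + 2×B + 3×D: weight 33, value 150
- 2×A + 1×B + 1×C + 3×D: weight 33, value 149
- 2×A + 1×B + 3×D: weight 27, value 138
Best: $150.

$150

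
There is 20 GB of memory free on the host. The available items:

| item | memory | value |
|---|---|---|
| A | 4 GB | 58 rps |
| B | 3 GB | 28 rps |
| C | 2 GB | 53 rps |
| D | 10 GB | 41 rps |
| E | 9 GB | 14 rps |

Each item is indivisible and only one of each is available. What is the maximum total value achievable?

This is a 0/1 knapsack; check combinations near the capacity.
- A+B+C+D: memory 4+3+2+10=19, value 58+28+53+41=180
- A+B+C+E: memory 4+3+2+9=18, value 58+28+53+14=153
- A+C+D: memory 4+2+10=16, value 58+53+41=152
- A+B+C: memory 4+3+2=9, value 58+28+53=139
- A+B+D: memory 4+3+10=17, value 58+28+41=127
Best: 180 rps.

180 rps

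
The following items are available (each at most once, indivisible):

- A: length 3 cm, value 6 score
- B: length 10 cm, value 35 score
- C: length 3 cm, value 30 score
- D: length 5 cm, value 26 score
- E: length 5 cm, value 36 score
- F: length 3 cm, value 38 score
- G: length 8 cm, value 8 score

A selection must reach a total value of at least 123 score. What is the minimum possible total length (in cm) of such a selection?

16

Subsets with value ≥ 123, sorted by total length:
- C+D+E+F: length 16, value 130
- A+C+D+E+F: length 19, value 136
- B+C+E+F: length 21, value 139
- B+C+D+F: length 21, value 129
Minimum length: 16 cm.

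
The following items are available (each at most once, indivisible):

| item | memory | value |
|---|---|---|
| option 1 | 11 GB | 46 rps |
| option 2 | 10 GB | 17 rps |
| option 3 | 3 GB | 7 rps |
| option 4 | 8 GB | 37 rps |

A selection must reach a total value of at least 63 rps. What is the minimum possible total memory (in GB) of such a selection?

19

Subsets with value ≥ 63, sorted by total memory:
- option 1+option 4: memory 19, value 83
- option 1+option 2: memory 21, value 63
- option 1+option 3+option 4: memory 22, value 90
- option 1+option 2+option 3: memory 24, value 70
Minimum memory: 19 GB.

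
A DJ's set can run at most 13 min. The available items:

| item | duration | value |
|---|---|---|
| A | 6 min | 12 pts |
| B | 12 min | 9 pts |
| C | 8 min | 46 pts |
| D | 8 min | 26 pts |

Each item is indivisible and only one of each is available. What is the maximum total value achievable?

46 pts

Check high-value combinations within 13 min:
- C: duration 8, value 46
- D: duration 8, value 26
- A: duration 6, value 12
- B: duration 12, value 9
Best: 46 pts.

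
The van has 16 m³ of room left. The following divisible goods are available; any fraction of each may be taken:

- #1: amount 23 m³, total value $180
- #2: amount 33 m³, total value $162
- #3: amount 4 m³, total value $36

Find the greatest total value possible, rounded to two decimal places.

Take in order of value per unit:
- #3 (36/4 per unit): all 4 → value 36, running total 36.00
- #1 (180/23 per unit): 12 of 23 → value 12×180/23 = 93.9130, running total 129.91
Total 129.91.

129.91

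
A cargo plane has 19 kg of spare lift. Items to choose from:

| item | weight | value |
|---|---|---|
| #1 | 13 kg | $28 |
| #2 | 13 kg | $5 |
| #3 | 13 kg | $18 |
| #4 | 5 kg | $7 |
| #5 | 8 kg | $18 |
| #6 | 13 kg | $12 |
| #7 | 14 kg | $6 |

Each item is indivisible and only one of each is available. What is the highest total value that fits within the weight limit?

This is a 0/1 knapsack; check combinations near the capacity.
- #1+#4: weight 13+5=18, value 28+7=35
- #1: weight 13, value 28
- #4+#5: weight 5+8=13, value 7+18=25
- #3+#4: weight 13+5=18, value 18+7=25
Best: $35.

$35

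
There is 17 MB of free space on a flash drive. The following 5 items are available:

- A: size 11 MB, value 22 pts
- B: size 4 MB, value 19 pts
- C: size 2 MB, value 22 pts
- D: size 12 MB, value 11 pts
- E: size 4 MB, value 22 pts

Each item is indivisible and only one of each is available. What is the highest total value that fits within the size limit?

66 pts

Check high-value combinations within 17 MB:
- A+C+E: size 11+2+4=17, value 22+22+22=66
- B+C+E: size 4+2+4=10, value 19+22+22=63
- A+B+C: size 11+4+2=17, value 22+19+22=63
- C+E: size 2+4=6, value 22+22=44
- A+C: size 11+2=13, value 22+22=44
Best: 66 pts.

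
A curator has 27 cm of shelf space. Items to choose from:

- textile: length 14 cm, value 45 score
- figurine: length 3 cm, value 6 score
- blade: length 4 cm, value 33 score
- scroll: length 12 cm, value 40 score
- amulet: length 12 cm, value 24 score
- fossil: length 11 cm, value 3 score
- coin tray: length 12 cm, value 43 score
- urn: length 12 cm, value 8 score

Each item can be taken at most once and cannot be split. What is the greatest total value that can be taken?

Check high-value combinations within 27 cm:
- figurine+scroll+coin tray: length 3+12+12=27, value 6+40+43=89
- textile+coin tray: length 14+12=26, value 45+43=88
- textile+scroll: length 14+12=26, value 45+40=85
- textile+figurine+blade: length 14+3+4=21, value 45+6+33=84
Best: 89 score.

89 score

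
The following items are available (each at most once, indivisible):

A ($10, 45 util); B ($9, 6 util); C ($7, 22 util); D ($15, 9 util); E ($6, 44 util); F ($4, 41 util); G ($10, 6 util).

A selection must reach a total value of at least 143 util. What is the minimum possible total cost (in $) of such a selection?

27

Subsets with value ≥ 143, sorted by total cost:
- A+C+E+F: cost 27, value 152
- A+B+C+E+F: cost 36, value 158
- A+C+E+F+G: cost 37, value 158
- A+C+D+E+F: cost 42, value 161
Minimum cost: 27 $.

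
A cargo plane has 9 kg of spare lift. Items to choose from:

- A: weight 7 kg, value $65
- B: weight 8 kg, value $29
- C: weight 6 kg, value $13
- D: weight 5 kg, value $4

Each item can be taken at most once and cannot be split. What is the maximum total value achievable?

$65

This is a 0/1 knapsack; check combinations near the capacity.
- A: weight 7, value 65
- B: weight 8, value 29
- C: weight 6, value 13
- D: weight 5, value 4
Best: $65.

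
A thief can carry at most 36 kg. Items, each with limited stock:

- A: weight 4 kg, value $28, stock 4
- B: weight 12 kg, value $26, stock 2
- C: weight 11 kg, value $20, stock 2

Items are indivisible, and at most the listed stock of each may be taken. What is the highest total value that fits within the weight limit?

$138

Top feasible selections:
- 4×A + 1×B: weight 28, value 138
- 3×A + 2×B: weight 36, value 136
Best: $138.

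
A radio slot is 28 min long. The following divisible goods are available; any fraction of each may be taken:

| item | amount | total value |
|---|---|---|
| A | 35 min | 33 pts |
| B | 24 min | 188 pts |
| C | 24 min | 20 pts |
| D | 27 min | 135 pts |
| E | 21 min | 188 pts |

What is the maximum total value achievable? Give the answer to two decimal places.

Take in order of value per unit:
- E (188/21 per unit): all 21 → value 188, running total 188.00
- B (188/24 per unit): 7 of 24 → value 7×188/24 = 54.8333, running total 242.83
Total 242.83.

242.83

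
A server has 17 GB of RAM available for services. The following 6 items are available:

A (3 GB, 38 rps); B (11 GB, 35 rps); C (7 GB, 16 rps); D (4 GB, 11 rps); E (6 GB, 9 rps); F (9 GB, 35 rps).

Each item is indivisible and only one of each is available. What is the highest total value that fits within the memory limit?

Check high-value combinations within 17 GB:
- A+D+F: memory 3+4+9=16, value 38+11+35=84
- A+F: memory 3+9=12, value 38+35=73
- A+B: memory 3+11=14, value 38+35=73
- A+C+D: memory 3+7+4=14, value 38+16+11=65
- A+C+E: memory 3+7+6=16, value 38+16+9=63
Best: 84 rps.

84 rps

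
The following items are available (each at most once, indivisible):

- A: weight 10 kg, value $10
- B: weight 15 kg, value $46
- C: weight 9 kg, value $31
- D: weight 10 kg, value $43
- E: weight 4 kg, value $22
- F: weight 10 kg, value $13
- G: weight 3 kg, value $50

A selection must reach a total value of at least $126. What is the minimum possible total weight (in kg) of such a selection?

26

Subsets with value ≥ 126, sorted by total weight:
- C+D+E+G: weight 26, value 146
- D+E+F+G: weight 27, value 128
- B+C+G: weight 27, value 127
Minimum weight: 26 kg.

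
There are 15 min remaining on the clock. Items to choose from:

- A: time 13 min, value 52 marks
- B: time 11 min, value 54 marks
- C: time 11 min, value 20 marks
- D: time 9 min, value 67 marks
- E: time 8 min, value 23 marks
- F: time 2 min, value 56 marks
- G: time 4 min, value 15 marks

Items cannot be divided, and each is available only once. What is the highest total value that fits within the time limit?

Check high-value combinations within 15 min:
- D+F+G: time 9+2+4=15, value 67+56+15=138
- D+F: time 9+2=11, value 67+56=123
- B+F: time 11+2=13, value 54+56=110
- A+F: time 13+2=15, value 52+56=108
- E+F+G: time 8+2+4=14, value 23+56+15=94
Best: 138 marks.

138 marks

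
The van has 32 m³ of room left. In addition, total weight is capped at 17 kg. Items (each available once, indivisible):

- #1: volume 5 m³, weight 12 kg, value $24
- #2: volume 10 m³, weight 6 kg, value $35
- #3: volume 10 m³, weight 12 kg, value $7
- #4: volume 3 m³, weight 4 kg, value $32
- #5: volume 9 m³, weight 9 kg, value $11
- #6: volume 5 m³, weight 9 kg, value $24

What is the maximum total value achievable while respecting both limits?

$67

Feasible sets respecting both limits:
- #2+#4: volume 13, weight 10, value 67
- #2+#6: volume 15, weight 15, value 59
- #1+#4: volume 8, weight 16, value 56
- #4+#6: volume 8, weight 13, value 56
Best: $67.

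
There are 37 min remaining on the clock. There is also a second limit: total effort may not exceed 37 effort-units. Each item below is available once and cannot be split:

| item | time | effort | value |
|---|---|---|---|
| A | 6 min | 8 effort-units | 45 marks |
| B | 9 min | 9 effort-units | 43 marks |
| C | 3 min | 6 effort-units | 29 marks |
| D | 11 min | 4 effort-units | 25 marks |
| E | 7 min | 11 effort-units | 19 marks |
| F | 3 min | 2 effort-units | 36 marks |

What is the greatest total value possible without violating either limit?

Feasible sets respecting both limits:
- A+B+C+D+F: time 32, effort 29, value 178
- A+B+C+E+F: time 28, effort 36, value 172
- A+B+D+E+F: time 36, effort 34, value 168
Best: 178 marks.

178 marks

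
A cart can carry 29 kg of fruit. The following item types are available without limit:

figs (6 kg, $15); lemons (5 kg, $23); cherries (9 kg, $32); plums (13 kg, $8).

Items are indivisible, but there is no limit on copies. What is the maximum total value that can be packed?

Best value-per-unit is lemons at 23/5; filling with it alone gives 5×23 = 115.
Optimal mix: 4×lemons + 1×cherries → weight 29, value 124.

$124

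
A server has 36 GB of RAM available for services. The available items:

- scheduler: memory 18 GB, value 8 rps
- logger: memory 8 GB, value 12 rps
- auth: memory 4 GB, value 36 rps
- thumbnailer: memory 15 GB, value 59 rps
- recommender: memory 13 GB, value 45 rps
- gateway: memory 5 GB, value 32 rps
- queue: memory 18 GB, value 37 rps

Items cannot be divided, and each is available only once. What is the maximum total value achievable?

140 rps

Check high-value combinations within 36 GB:
- auth+thumbnailer+recommender: memory 4+15+13=32, value 36+59+45=140
- logger+auth+thumbnailer+gateway: memory 8+4+15+5=32, value 12+36+59+32=139
- thumbnailer+recommender+gateway: memory 15+13+5=33, value 59+45+32=136
Best: 140 rps.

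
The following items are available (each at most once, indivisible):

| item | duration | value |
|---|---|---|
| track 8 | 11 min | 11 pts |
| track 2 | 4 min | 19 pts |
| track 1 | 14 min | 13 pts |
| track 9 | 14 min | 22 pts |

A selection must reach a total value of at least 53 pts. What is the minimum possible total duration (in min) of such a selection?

Subsets with value ≥ 53, sorted by total duration:
- track 2+track 1+track 9: duration 32, value 54
- track 8+track 2+track 1+track 9: duration 43, value 65
Minimum duration: 32 min.

32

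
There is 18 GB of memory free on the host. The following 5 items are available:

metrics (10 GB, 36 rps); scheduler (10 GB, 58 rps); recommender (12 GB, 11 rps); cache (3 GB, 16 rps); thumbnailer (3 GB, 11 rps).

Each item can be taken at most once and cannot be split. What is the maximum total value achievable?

This is a 0/1 knapsack; check combinations near the capacity.
- scheduler+cache+thumbnailer: memory 10+3+3=16, value 58+16+11=85
- scheduler+cache: memory 10+3=13, value 58+16=74
- scheduler+thumbnailer: memory 10+3=13, value 58+11=69
- metrics+cache+thumbnailer: memory 10+3+3=16, value 36+16+11=63
- scheduler: memory 10, value 58
Best: 85 rps.

85 rps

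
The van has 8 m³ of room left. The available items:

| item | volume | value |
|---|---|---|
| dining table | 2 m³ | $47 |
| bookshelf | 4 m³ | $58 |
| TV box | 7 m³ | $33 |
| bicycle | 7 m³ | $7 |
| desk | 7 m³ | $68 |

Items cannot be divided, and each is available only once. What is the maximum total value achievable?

Check high-value combinations within 8 m³:
- dining table+bookshelf: volume 2+4=6, value 47+58=105
- desk: volume 7, value 68
- bookshelf: volume 4, value 58
Best: $105.

$105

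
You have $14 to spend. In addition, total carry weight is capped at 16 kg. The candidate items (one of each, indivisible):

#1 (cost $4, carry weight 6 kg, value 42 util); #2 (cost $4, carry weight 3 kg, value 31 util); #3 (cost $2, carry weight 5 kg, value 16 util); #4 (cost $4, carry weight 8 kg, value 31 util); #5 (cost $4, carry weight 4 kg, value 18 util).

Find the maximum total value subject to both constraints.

Feasible sets respecting both limits:
- #1+#2+#5: cost 12, carry weight 13, value 91
- #1+#2+#3: cost 10, carry weight 14, value 89
- #2+#4+#5: cost 12, carry weight 15, value 80
Best: 91 util.

91 util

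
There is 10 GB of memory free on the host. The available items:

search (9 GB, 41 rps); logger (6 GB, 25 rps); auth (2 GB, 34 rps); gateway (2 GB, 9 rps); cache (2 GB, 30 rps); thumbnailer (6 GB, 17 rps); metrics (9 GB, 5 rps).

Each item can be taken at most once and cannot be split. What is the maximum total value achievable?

Check high-value combinations within 10 GB:
- logger+auth+cache: memory 6+2+2=10, value 25+34+30=89
- auth+cache+thumbnailer: memory 2+2+6=10, value 34+30+17=81
- auth+gateway+cache: memory 2+2+2=6, value 34+9+30=73
Best: 89 rps.

89 rps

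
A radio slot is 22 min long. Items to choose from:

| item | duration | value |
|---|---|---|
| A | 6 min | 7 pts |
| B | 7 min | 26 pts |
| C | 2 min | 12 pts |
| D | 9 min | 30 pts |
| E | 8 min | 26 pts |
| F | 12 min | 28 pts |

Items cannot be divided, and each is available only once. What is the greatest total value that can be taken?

Check high-value combinations within 22 min:
- B+C+D: duration 7+2+9=18, value 26+12+30=68
- C+D+E: duration 2+9+8=19, value 12+30+26=68
- B+C+F: duration 7+2+12=21, value 26+12+28=66
- C+E+F: duration 2+8+12=22, value 12+26+28=66
Best: 68 pts.

68 pts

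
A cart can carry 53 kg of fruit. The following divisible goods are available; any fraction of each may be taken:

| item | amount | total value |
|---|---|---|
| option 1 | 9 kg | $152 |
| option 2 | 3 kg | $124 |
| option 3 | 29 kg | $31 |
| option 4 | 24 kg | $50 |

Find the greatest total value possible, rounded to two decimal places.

344.17

Take in order of value per unit:
- option 2 (124/3 per unit): all 3 → value 124, running total 124.00
- option 1 (152/9 per unit): all 9 → value 152, running total 276.00
- option 4 (50/24 per unit): all 24 → value 50, running total 326.00
- option 3 (31/29 per unit): 17 of 29 → value 17×31/29 = 18.1724, running total 344.17
Total 344.17.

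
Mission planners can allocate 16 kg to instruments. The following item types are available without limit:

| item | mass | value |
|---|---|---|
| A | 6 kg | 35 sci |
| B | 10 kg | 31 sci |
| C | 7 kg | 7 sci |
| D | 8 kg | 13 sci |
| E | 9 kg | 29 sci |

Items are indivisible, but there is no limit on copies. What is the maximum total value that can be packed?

70 sci

Best value-per-unit is A at 35/6, and filling with it alone uses mass 2×6=12. No mix of the others beats 2×35 = 70.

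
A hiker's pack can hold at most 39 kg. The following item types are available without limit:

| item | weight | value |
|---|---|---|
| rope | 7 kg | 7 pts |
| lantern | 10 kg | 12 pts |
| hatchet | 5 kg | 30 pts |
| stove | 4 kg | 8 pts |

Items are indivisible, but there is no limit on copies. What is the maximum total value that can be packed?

Best value-per-unit is hatchet at 30/5; filling with it alone gives 7×30 = 210.
Optimal mix: 7×hatchet + 1×stove → weight 39, value 218.

218 pts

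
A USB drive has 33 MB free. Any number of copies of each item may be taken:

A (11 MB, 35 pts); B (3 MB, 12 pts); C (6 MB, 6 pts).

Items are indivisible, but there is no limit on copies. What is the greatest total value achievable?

Best value-per-unit is B at 12/3, and filling with it alone uses size 11×3=33. No mix of the others beats 11×12 = 132.

132 pts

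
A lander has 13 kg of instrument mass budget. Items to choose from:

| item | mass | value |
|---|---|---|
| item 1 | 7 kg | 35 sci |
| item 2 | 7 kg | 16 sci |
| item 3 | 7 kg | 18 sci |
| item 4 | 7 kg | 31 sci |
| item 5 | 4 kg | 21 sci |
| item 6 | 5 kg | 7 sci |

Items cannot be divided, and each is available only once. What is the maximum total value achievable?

Check high-value combinations within 13 kg:
- item 1+item 5: mass 7+4=11, value 35+21=56
- item 4+item 5: mass 7+4=11, value 31+21=52
- item 1+item 6: mass 7+5=12, value 35+7=42
- item 3+item 5: mass 7+4=11, value 18+21=39
Best: 56 sci.

56 sci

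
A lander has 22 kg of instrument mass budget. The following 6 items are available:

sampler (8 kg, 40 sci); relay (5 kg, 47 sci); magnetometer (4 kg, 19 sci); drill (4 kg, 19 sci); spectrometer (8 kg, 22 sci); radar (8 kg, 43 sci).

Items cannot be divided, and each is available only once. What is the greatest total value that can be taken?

130 sci

Check high-value combinations within 22 kg:
- sampler+relay+radar: mass 8+5+8=21, value 40+47+43=130
- relay+magnetometer+drill+radar: mass 5+4+4+8=21, value 47+19+19+43=128
- sampler+relay+magnetometer+drill: mass 8+5+4+4=21, value 40+47+19+19=125
Best: 130 sci.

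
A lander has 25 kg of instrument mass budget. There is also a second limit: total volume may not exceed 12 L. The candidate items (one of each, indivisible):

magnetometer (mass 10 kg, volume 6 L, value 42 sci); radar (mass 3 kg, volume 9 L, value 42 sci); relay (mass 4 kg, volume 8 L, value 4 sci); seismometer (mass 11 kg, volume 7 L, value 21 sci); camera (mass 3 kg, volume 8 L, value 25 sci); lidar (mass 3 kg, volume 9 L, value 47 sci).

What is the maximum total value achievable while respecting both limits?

Feasible sets respecting both limits:
- lidar: mass 3, volume 9, value 47
- magnetometer: mass 10, volume 6, value 42
- radar: mass 3, volume 9, value 42
- camera: mass 3, volume 8, value 25
Best: 47 sci.

47 sci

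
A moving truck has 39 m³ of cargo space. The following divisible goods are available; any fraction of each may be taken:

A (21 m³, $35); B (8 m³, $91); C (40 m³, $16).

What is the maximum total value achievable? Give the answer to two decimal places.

130.00

Take in order of value per unit:
- B (91/8 per unit): all 8 → value 91, running total 91.00
- A (35/21 per unit): all 21 → value 35, running total 126.00
- C (16/40 per unit): 10 of 40 → value 10×16/40 = 4.0000, running total 130.00
Total 130.00.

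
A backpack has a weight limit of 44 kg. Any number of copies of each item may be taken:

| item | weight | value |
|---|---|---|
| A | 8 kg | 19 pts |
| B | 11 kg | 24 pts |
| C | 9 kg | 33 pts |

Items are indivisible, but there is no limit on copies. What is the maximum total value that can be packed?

151 pts

Best value-per-unit is C at 33/9; filling with it alone gives 4×33 = 132.
Optimal mix: 1×A + 4×C → weight 44, value 151.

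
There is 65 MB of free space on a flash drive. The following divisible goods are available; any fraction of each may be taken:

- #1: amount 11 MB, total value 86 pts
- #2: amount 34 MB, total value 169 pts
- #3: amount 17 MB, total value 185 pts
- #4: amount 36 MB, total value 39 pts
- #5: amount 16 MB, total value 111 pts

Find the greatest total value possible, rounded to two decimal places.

486.38

Take in order of value per unit:
- #3 (185/17 per unit): all 17 → value 185, running total 185.00
- #1 (86/11 per unit): all 11 → value 86, running total 271.00
- #5 (111/16 per unit): all 16 → value 111, running total 382.00
- #2 (169/34 per unit): 21 of 34 → value 21×169/34 = 104.3824, running total 486.38
Total 486.38.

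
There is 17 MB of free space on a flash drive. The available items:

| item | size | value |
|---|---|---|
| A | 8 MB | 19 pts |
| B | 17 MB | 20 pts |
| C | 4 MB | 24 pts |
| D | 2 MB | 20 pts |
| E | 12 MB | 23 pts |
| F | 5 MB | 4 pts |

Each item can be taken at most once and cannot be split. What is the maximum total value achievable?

63 pts

Check high-value combinations within 17 MB:
- A+C+D: size 8+4+2=14, value 19+24+20=63
- C+D+F: size 4+2+5=11, value 24+20+4=48
- C+E: size 4+12=16, value 24+23=47
Best: 63 pts.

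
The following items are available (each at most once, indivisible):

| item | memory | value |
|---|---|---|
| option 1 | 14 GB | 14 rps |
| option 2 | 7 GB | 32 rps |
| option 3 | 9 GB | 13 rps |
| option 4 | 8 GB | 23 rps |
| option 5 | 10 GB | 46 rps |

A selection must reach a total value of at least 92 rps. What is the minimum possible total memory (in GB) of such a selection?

25

Subsets with value ≥ 92, sorted by total memory:
- option 2+option 4+option 5: memory 25, value 101
- option 1+option 2+option 5: memory 31, value 92
- option 2+option 3+option 4+option 5: memory 34, value 114
Minimum memory: 25 GB.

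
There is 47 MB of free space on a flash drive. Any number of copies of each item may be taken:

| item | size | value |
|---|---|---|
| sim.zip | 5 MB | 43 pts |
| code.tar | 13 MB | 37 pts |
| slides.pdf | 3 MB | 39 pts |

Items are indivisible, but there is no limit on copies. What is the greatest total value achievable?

Best value-per-unit is slides.pdf at 39/3; filling with it alone gives 15×39 = 585.
Optimal mix: 1×sim.zip + 14×slides.pdf → size 47, value 589.

589 pts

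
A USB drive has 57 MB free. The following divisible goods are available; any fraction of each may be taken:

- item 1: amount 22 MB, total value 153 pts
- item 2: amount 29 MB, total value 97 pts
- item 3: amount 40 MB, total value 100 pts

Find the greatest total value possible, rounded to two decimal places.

265.00

Take in order of value per unit:
- item 1 (153/22 per unit): all 22 → value 153, running total 153.00
- item 2 (97/29 per unit): all 29 → value 97, running total 250.00
- item 3 (100/40 per unit): 6 of 40 → value 6×100/40 = 15.0000, running total 265.00
Total 265.00.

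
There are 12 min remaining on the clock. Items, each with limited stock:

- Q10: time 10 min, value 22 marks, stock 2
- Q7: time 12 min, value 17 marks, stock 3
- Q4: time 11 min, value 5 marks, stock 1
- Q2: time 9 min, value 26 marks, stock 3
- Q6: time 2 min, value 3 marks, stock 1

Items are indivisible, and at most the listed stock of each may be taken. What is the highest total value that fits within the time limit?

Top feasible selections:
- 1×Q2 + 1×Q6: time 11, value 29
- 1×Q2: time 9, value 26
- 1×Q10 + 1×Q6: time 12, value 25
Best: 29 marks.

29 marks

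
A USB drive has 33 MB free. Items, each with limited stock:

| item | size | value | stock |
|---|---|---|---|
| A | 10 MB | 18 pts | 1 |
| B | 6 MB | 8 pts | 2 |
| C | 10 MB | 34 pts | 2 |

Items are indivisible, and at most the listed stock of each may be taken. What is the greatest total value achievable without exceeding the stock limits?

Top feasible selections:
- 1×A + 2×C: size 30, value 86
- 2×B + 2×C: size 32, value 84
- 1×B + 2×C: size 26, value 76
Best: 86 pts.

86 pts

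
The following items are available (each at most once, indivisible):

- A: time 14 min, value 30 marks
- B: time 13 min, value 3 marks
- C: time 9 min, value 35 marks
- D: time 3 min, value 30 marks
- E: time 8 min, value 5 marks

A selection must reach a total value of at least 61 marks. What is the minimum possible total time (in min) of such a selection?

Subsets with value ≥ 61, sorted by total time:
- C+D: time 12, value 65
- C+D+E: time 20, value 70
Minimum time: 12 min.

12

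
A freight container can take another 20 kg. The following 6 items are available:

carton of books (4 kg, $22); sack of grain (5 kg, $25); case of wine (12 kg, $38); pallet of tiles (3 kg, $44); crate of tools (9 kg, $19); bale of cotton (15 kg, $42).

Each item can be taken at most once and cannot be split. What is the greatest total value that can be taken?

This is a 0/1 knapsack; check combinations near the capacity.
- sack of grain+case of wine+pallet of tiles: weight 5+12+3=20, value 25+38+44=107
- carton of books+case of wine+pallet of tiles: weight 4+12+3=19, value 22+38+44=104
- carton of books+sack of grain+pallet of tiles: weight 4+5+3=12, value 22+25+44=91
- sack of grain+pallet of tiles+crate of tools: weight 5+3+9=17, value 25+44+19=88
- pallet of tiles+bale of cotton: weight 3+15=18, value 44+42=86
Best: $107.

$107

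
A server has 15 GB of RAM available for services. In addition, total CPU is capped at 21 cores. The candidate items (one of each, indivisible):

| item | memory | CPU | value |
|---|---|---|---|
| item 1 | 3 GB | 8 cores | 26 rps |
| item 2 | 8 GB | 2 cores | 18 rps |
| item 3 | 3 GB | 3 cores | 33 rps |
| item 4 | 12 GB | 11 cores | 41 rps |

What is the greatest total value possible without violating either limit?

77 rps

Feasible sets respecting both limits:
- item 1+item 2+item 3: memory 14, CPU 13, value 77
- item 3+item 4: memory 15, CPU 14, value 74
- item 1+item 4: memory 15, CPU 19, value 67
- item 1+item 3: memory 6, CPU 11, value 59
Best: 77 rps.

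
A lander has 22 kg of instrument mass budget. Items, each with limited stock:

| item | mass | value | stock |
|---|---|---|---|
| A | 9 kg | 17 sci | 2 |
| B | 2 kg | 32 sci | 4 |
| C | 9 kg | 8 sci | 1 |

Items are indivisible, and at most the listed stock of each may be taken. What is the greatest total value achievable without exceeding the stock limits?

145 sci

Best selections within mass 22 and stock limits:
- 1×A + 4×B: mass 17, value 145
- 4×B + 1×C: mass 17, value 136
- 4×B: mass 8, value 128
Best: 145 sci.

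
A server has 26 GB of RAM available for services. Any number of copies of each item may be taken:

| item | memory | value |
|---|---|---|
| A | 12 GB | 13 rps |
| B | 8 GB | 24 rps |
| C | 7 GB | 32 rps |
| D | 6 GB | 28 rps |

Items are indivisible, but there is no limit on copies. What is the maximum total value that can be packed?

120 rps

Best value-per-unit is D at 28/6; filling with it alone gives 4×28 = 112.
Optimal mix: 2×C + 2×D → memory 26, value 120.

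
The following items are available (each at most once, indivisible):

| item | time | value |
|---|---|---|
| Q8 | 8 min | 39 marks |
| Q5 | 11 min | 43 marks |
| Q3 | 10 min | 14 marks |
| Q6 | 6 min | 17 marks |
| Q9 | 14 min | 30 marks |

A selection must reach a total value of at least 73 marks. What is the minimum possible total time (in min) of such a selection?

19

Subsets with value ≥ 73, sorted by total time:
- Q8+Q5: time 19, value 82
- Q8+Q5+Q6: time 25, value 99
- Q5+Q9: time 25, value 73
- Q5+Q3+Q6: time 27, value 74
Minimum time: 19 min.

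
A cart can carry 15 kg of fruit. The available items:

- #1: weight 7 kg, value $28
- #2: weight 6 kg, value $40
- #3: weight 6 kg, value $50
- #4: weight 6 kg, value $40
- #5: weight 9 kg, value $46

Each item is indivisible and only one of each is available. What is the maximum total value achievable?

$96

Check high-value combinations within 15 kg:
- #3+#5: weight 6+9=15, value 50+46=96
- #2+#3: weight 6+6=12, value 40+50=90
- #3+#4: weight 6+6=12, value 50+40=90
Best: $96.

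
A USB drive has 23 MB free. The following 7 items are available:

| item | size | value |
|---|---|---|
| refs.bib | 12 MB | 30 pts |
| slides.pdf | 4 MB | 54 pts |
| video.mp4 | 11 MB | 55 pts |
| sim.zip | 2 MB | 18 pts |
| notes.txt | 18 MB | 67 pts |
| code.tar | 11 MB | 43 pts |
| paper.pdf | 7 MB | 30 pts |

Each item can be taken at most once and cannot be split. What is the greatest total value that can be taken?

139 pts

Check high-value combinations within 23 MB:
- slides.pdf+video.mp4+paper.pdf: size 4+11+7=22, value 54+55+30=139
- slides.pdf+video.mp4+sim.zip: size 4+11+2=17, value 54+55+18=127
- slides.pdf+code.tar+paper.pdf: size 4+11+7=22, value 54+43+30=127
Best: 139 pts.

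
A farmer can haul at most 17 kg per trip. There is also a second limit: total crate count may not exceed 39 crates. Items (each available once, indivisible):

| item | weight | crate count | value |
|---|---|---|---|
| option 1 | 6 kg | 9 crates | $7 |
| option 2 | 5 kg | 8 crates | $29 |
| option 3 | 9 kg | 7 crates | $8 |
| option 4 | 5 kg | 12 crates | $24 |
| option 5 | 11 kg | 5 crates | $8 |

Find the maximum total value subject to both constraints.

$60

Feasible sets respecting both limits:
- option 1+option 2+option 4: weight 16, crate count 29, value 60
- option 2+option 4: weight 10, crate count 20, value 53
- option 2+option 3: weight 14, crate count 15, value 37
Best: $60.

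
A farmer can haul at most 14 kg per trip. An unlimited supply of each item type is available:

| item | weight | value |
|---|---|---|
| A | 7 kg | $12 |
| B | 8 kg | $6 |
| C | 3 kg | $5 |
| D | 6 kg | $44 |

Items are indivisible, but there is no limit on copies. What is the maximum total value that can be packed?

Best value-per-unit is D at 44/6, and filling with it alone uses weight 2×6=12. No mix of the others beats 2×44 = 88.

$88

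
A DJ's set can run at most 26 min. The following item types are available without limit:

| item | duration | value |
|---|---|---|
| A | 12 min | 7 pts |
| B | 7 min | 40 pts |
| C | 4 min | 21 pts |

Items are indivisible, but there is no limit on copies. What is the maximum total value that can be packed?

Best value-per-unit is B at 40/7; filling with it alone gives 3×40 = 120.
Optimal mix: 2×B + 3×C → duration 26, value 143.

143 pts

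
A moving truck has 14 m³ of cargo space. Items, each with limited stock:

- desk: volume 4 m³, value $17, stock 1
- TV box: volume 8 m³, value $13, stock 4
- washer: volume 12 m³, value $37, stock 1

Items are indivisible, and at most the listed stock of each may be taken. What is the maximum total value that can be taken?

$37

Top feasible selections:
- 1×washer: volume 12, value 37
- 1×desk + 1×TV box: volume 12, value 30
Best: $37.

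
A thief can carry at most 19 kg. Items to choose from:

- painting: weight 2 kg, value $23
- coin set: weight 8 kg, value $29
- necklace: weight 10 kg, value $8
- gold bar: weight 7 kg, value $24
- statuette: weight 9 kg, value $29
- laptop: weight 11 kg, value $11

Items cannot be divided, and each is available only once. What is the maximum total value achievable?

$81

This is a 0/1 knapsack; check combinations near the capacity.
- painting+coin set+statuette: weight 2+8+9=19, value 23+29+29=81
- painting+coin set+gold bar: weight 2+8+7=17, value 23+29+24=76
- painting+gold bar+statuette: weight 2+7+9=18, value 23+24+29=76
- coin set+statuette: weight 8+9=17, value 29+29=58
- painting+necklace+gold bar: weight 2+10+7=19, value 23+8+24=55
Best: $81.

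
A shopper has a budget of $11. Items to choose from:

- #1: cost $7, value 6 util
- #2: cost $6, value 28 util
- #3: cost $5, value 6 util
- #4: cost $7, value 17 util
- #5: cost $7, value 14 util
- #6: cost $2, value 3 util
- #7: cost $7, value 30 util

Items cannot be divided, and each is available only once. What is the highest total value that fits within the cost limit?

Check high-value combinations within $11:
- #2+#3: cost 6+5=11, value 28+6=34
- #6+#7: cost 2+7=9, value 3+30=33
- #2+#6: cost 6+2=8, value 28+3=31
- #7: cost 7, value 30
Best: 34 util.

34 util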